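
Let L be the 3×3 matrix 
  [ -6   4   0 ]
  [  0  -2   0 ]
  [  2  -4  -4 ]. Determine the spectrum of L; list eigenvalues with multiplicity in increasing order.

Characteristic polynomial: p(t) = t^3 + 12t^2 + 44t + 48 = (t + 2)(t + 4)(t + 6).
Roots (with multiplicity): -6, -4, -2.

-6, -4, -2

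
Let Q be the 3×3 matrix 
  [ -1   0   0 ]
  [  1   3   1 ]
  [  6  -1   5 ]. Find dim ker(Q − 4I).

Q − 4I = [[-5, 0, 0], [1, -1, 1], [6, -1, 1]].
This matrix has rank 2, so its null space has dimension 3 − 2 = 1.

1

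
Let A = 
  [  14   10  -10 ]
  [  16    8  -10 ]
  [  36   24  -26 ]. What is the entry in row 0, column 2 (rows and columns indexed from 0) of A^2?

Characteristic polynomial: t^3 + 4t^2 - 20t - 48 = (t - 4)(t + 2)(t + 6), so the eigenvalues are -6, -2, 4.
t=-2: eigenvector (0, 1, 1).
t=4: eigenvector (1, 1, 2).
t=-6: eigenvector (1, 1, 3).
P = [[0, 1, 1], [1, 1, 1], [1, 2, 3]], D = diag(-2, 4, -6), P⁻¹ = [[-1, 1, 0], [2, 1, -1], [-1, -1, 1]].
A² = P·diag(4, 16, 36)·P⁻¹ = [[-4, -20, 20], [-8, -16, 20], [-48, -72, 76]].
The requested entry is 20.

20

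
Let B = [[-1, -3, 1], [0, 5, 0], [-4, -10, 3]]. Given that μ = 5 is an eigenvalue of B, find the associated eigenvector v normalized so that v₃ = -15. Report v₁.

B − 5I = [[-6, -3, 1], [0, 0, 0], [-4, -10, -2]].
Solving (B − 5I)v = 0 gives the eigenspace spanned by (-5, 5, -15).
With v₃ = -15, v = (-5, 5, -15), so v₁ = -5.

-5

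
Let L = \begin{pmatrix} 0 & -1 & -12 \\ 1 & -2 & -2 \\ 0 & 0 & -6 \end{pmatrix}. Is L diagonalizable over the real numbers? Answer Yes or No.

No

Characteristic polynomial: p(t) = t^3 + 8t^2 + 13t + 6 = (t + 1)^2(t + 6).
t = -1 has algebraic multiplicity 2; rank(L + 1I) = 2, so geometric multiplicity = 1.
Geometric multiplicity < algebraic multiplicity, so L is not diagonalizable.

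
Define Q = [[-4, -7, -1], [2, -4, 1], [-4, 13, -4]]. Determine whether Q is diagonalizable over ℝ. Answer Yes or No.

Characteristic polynomial: p(s) = s^3 + 12s^2 + 45s + 50 = (s + 2)(s + 5)^2.
s = -5 has algebraic multiplicity 2; rank(Q + 5I) = 2, so geometric multiplicity = 1.
Geometric multiplicity < algebraic multiplicity, so Q is not diagonalizable.

No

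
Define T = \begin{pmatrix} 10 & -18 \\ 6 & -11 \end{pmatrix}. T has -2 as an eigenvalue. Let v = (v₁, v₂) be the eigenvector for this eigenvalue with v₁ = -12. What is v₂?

-8

T + 2I = [[12, -18], [6, -9]].
Solving (T + 2I)v = 0 gives the eigenspace spanned by (-12, -8).
With v₁ = -12, v = (-12, -8), so v₂ = -8.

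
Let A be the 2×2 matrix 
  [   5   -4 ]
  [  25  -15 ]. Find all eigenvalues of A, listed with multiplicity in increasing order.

Characteristic polynomial: p(r) = r^2 + 10r + 25 = (r + 5)^2.
Roots (with multiplicity): -5, -5.

-5, -5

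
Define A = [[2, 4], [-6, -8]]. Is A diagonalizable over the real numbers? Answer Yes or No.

Characteristic polynomial: p(μ) = μ^2 + 6μ + 8 = (μ + 2)(μ + 4).
All 2 eigenvalues are distinct, so A is diagonalizable.

Yes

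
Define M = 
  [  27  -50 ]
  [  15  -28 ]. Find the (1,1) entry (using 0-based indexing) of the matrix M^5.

Characteristic polynomial: μ^2 + μ - 6 = (μ - 2)(μ + 3), so the eigenvalues are -3, 2.
μ=-3: eigenvector (5, 3).
μ=2: eigenvector (-2, -1).
P = [[5, -2], [3, -1]], D = diag(-3, 2), P⁻¹ = [[-1, 2], [-3, 5]].
M⁵ = P·diag(-243, 32)·P⁻¹ = [[1407, -2750], [825, -1618]].
The requested entry is -1618.

-1618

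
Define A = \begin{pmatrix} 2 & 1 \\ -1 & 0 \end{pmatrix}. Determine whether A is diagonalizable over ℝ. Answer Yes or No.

No

Characteristic polynomial: p(s) = s^2 - 2s + 1 = (s - 1)^2.
s = 1 has algebraic multiplicity 2; rank(A − 1I) = 1, so geometric multiplicity = 1.
Geometric multiplicity < algebraic multiplicity, so A is not diagonalizable.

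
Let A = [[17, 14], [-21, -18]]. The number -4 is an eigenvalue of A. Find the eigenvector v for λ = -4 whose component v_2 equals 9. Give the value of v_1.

-6

A + 4I = [[21, 14], [-21, -14]].
Solving (A + 4I)v = 0 gives the eigenspace spanned by (-6, 9).
With v_2 = 9, v = (-6, 9), so v_1 = -6.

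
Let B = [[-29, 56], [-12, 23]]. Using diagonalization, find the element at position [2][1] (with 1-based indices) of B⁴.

1872

Characteristic polynomial: λ^2 + 6λ + 5 = (λ + 1)(λ + 5), so the eigenvalues are -5, -1.
λ=-5: eigenvector (7, 3).
λ=-1: eigenvector (2, 1).
P = [[7, 2], [3, 1]], D = diag(-5, -1), P⁻¹ = [[1, -2], [-3, 7]].
B⁴ = P·diag(625, 1)·P⁻¹ = [[4369, -8736], [1872, -3743]].
The requested entry is 1872.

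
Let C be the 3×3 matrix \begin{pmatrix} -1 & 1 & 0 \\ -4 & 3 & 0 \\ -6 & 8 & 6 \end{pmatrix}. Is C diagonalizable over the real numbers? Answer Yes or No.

No

Characteristic polynomial: p(t) = t^3 - 8t^2 + 13t - 6 = (t - 6)(t - 1)^2.
t = 1 has algebraic multiplicity 2; rank(C − 1I) = 2, so geometric multiplicity = 1.
Geometric multiplicity < algebraic multiplicity, so C is not diagonalizable.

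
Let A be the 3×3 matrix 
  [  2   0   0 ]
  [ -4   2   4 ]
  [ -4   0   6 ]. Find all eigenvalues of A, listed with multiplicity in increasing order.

Characteristic polynomial: p(λ) = λ^3 - 10λ^2 + 28λ - 24 = (λ - 6)(λ - 2)^2.
Roots (with multiplicity): 2, 2, 6.

2, 2, 6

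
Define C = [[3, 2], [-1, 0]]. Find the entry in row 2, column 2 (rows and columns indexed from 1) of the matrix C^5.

Characteristic polynomial: t^2 - 3t + 2 = (t - 2)(t - 1), so the eigenvalues are 1, 2.
t=1: eigenvector (-1, 1).
t=2: eigenvector (2, -1).
P = [[-1, 2], [1, -1]], D = diag(1, 2), P⁻¹ = [[1, 2], [1, 1]].
C⁵ = P·diag(1, 32)·P⁻¹ = [[63, 62], [-31, -30]].
The requested entry is -30.

-30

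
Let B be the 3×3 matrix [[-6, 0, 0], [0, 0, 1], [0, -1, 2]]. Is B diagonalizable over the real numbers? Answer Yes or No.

Characteristic polynomial: p(r) = r^3 + 4r^2 - 11r + 6 = (r - 1)^2(r + 6).
r = 1 has algebraic multiplicity 2; rank(B − 1I) = 2, so geometric multiplicity = 1.
Geometric multiplicity < algebraic multiplicity, so B is not diagonalizable.

No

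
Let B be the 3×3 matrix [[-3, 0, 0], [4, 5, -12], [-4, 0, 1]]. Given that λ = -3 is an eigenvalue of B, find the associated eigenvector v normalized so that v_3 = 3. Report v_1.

B + 3I = [[0, 0, 0], [4, 8, -12], [-4, 0, 4]].
Solving (B + 3I)v = 0 gives the eigenspace spanned by (3, 3, 3).
With v_3 = 3, v = (3, 3, 3), so v_1 = 3.

3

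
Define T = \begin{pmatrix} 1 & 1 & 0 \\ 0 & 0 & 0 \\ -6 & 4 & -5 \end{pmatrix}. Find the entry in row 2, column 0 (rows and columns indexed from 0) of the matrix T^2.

Characteristic polynomial: r^3 + 4r^2 - 5r = r(r - 1)(r + 5), so the eigenvalues are -5, 0, 1.
r=1: eigenvector (1, 0, -1).
r=0: eigenvector (-1, 1, 2).
r=-5: eigenvector (0, 0, 1).
P = [[1, -1, 0], [0, 1, 0], [-1, 2, 1]], D = diag(1, 0, -5), P⁻¹ = [[1, 1, 0], [0, 1, 0], [1, -1, 1]].
T² = P·diag(1, 0, 25)·P⁻¹ = [[1, 1, 0], [0, 0, 0], [24, -26, 25]].
The requested entry is 24.

24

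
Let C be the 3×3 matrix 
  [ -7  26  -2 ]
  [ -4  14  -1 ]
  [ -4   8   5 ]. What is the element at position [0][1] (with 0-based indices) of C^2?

166

Characteristic polynomial: t^3 - 12t^2 + 41t - 30 = (t - 6)(t - 5)(t - 1), so the eigenvalues are 1, 5, 6.
t=6: eigenvector (2, 1, 0).
t=1: eigenvector (3, 1, 1).
t=5: eigenvector (2, 1, 1).
P = [[2, 3, 2], [1, 1, 1], [0, 1, 1]], D = diag(6, 1, 5), P⁻¹ = [[0, 1, -1], [1, -2, 0], [-1, 2, 1]].
C² = P·diag(36, 1, 25)·P⁻¹ = [[-47, 166, -22], [-24, 84, -11], [-24, 48, 25]].
The requested entry is 166.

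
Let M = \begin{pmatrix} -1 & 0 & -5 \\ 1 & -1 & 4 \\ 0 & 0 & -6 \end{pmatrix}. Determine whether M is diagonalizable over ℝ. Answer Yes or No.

No

Characteristic polynomial: p(r) = r^3 + 8r^2 + 13r + 6 = (r + 1)^2(r + 6).
r = -1 has algebraic multiplicity 2; rank(M + 1I) = 2, so geometric multiplicity = 1.
Geometric multiplicity < algebraic multiplicity, so M is not diagonalizable.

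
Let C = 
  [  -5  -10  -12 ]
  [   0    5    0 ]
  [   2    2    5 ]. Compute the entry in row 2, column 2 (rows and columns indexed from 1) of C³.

125

Characteristic polynomial: t^3 - 5t^2 - t + 5 = (t - 5)(t - 1)(t + 1), so the eigenvalues are -1, 1, 5.
t=5: eigenvector (-1, 1, 0).
t=-1: eigenvector (3, 0, -1).
t=1: eigenvector (-2, 0, 1).
P = [[-1, 3, -2], [1, 0, 0], [0, -1, 1]], D = diag(5, -1, 1), P⁻¹ = [[0, 1, 0], [1, 1, 2], [1, 1, 3]].
C³ = P·diag(125, -1, 1)·P⁻¹ = [[-5, -130, -12], [0, 125, 0], [2, 2, 5]].
The requested entry is 125.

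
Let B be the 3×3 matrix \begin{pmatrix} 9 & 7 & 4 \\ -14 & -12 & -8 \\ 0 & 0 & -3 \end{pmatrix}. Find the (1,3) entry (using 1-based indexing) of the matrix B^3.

196

Characteristic polynomial: r^3 + 6r^2 - r - 30 = (r - 2)(r + 3)(r + 5), so the eigenvalues are -5, -3, 2.
r=-5: eigenvector (1, -2, 0).
r=2: eigenvector (1, -1, 0).
r=-3: eigenvector (2, -4, 1).
P = [[1, 1, 2], [-2, -1, -4], [0, 0, 1]], D = diag(-5, 2, -3), P⁻¹ = [[-1, -1, -2], [2, 1, 0], [0, 0, 1]].
B³ = P·diag(-125, 8, -27)·P⁻¹ = [[141, 133, 196], [-266, -258, -392], [0, 0, -27]].
The requested entry is 196.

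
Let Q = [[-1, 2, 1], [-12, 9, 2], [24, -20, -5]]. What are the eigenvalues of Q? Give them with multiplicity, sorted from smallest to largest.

Characteristic polynomial: p(r) = r^3 - 3r^2 - 9r - 5 = (r - 5)(r + 1)^2.
Roots (with multiplicity): -1, -1, 5.

-1, -1, 5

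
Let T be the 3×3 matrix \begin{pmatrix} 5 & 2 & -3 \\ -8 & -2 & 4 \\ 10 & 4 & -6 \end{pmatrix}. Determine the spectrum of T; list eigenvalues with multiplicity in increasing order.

Characteristic polynomial: p(r) = r^3 + 3r^2 + 2r = r(r + 1)(r + 2).
Roots (with multiplicity): -2, -1, 0.

-2, -1, 0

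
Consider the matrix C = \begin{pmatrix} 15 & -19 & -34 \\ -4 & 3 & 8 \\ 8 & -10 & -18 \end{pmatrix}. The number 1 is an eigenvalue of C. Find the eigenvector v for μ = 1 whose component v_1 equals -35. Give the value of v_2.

C − 1I = [[14, -19, -34], [-4, 2, 8], [8, -10, -19]].
Solving (C − 1I)v = 0 gives the eigenspace spanned by (-35, 10, -20).
With v_1 = -35, v = (-35, 10, -20), so v_2 = 10.

10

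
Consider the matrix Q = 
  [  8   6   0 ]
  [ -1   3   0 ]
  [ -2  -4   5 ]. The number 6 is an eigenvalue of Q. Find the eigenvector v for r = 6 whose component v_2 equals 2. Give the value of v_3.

Q − 6I = [[2, 6, 0], [-1, -3, 0], [-2, -4, -1]].
Solving (Q − 6I)v = 0 gives the eigenspace spanned by (-6, 2, 4).
With v_2 = 2, v = (-6, 2, 4), so v_3 = 4.

4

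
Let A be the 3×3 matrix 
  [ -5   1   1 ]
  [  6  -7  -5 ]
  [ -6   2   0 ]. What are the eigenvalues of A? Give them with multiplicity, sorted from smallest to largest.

-5, -5, -2

Characteristic polynomial: p(μ) = μ^3 + 12μ^2 + 45μ + 50 = (μ + 2)(μ + 5)^2.
Roots (with multiplicity): -5, -5, -2.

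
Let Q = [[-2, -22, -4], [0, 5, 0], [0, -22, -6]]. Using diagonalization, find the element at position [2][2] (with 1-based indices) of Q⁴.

Characteristic polynomial: t^3 + 3t^2 - 28t - 60 = (t - 5)(t + 2)(t + 6), so the eigenvalues are -6, -2, 5.
t=5: eigenvector (-2, 1, -2).
t=-2: eigenvector (1, 0, 0).
t=-6: eigenvector (1, 0, 1).
P = [[-2, 1, 1], [1, 0, 0], [-2, 0, 1]], D = diag(5, -2, -6), P⁻¹ = [[0, 1, 0], [1, 0, -1], [0, 2, 1]].
Q⁴ = P·diag(625, 16, 1296)·P⁻¹ = [[16, 1342, 1280], [0, 625, 0], [0, 1342, 1296]].
The requested entry is 625.

625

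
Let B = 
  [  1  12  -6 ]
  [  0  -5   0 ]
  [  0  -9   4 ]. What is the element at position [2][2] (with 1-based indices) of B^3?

-125

Characteristic polynomial: μ^3 - 21μ + 20 = (μ - 4)(μ - 1)(μ + 5), so the eigenvalues are -5, 1, 4.
μ=1: eigenvector (1, 0, 0).
μ=-5: eigenvector (-1, 1, 1).
μ=4: eigenvector (-2, 0, 1).
P = [[1, -1, -2], [0, 1, 0], [0, 1, 1]], D = diag(1, -5, 4), P⁻¹ = [[1, -1, 2], [0, 1, 0], [0, -1, 1]].
B³ = P·diag(1, -125, 64)·P⁻¹ = [[1, 252, -126], [0, -125, 0], [0, -189, 64]].
The requested entry is -125.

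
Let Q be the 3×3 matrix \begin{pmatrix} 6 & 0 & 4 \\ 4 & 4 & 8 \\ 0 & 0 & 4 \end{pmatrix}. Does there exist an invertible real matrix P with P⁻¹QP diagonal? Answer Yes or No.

Characteristic polynomial: p(λ) = λ^3 - 14λ^2 + 64λ - 96 = (λ - 6)(λ - 4)^2.
λ = 4 has algebraic multiplicity 2; rank(Q − 4I) = 1, so geometric multiplicity = 2.
Every eigenvalue has geometric = algebraic multiplicity, so Q is diagonalizable.

Yes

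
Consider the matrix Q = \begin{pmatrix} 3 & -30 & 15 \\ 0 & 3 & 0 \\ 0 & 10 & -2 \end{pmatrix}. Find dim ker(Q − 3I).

2

Q − 3I = [[0, -30, 15], [0, 0, 0], [0, 10, -5]].
This matrix has rank 1, so its null space has dimension 3 − 1 = 2.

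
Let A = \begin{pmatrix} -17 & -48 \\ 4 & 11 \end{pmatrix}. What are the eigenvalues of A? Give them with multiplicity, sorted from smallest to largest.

Characteristic polynomial: p(μ) = μ^2 + 6μ + 5 = (μ + 1)(μ + 5).
Roots (with multiplicity): -5, -1.

-5, -1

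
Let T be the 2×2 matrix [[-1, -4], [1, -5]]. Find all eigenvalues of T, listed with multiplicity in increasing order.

-3, -3

Characteristic polynomial: p(r) = r^2 + 6r + 9 = (r + 3)^2.
Roots (with multiplicity): -3, -3.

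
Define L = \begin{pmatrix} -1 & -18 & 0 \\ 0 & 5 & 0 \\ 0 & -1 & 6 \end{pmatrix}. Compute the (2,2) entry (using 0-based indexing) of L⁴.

1296

Characteristic polynomial: λ^3 - 10λ^2 + 19λ + 30 = (λ - 6)(λ - 5)(λ + 1), so the eigenvalues are -1, 5, 6.
λ=-1: eigenvector (1, 0, 0).
λ=6: eigenvector (0, 0, -1).
λ=5: eigenvector (-3, 1, 1).
P = [[1, 0, -3], [0, 0, 1], [0, -1, 1]], D = diag(-1, 6, 5), P⁻¹ = [[1, 3, 0], [0, 1, -1], [0, 1, 0]].
L⁴ = P·diag(1, 1296, 625)·P⁻¹ = [[1, -1872, 0], [0, 625, 0], [0, -671, 1296]].
The requested entry is 1296.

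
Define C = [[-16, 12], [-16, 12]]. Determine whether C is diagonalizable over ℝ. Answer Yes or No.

Characteristic polynomial: p(μ) = μ^2 + 4μ = μ(μ + 4).
All 2 eigenvalues are distinct, so C is diagonalizable.

Yes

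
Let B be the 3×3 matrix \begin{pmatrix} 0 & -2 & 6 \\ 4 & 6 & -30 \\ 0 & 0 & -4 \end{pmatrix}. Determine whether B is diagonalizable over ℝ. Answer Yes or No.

Yes

Characteristic polynomial: p(t) = t^3 - 2t^2 - 16t + 32 = (t - 4)(t - 2)(t + 4).
All 3 eigenvalues are distinct, so B is diagonalizable.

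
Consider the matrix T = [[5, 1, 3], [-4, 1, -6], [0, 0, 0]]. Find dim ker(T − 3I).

T − 3I = [[2, 1, 3], [-4, -2, -6], [0, 0, -3]].
This matrix has rank 2, so its null space has dimension 3 − 2 = 1.

1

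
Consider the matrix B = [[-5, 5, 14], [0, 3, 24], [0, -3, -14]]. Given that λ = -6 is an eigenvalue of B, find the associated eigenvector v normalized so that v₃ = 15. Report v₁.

-10

B + 6I = [[1, 5, 14], [0, 9, 24], [0, -3, -8]].
Solving (B + 6I)v = 0 gives the eigenspace spanned by (-10, -40, 15).
With v₃ = 15, v = (-10, -40, 15), so v₁ = -10.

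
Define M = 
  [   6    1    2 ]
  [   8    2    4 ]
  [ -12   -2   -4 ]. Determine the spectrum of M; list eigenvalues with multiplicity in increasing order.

0, 2, 2

Characteristic polynomial: p(s) = s^3 - 4s^2 + 4s = s(s - 2)^2.
Roots (with multiplicity): 0, 2, 2.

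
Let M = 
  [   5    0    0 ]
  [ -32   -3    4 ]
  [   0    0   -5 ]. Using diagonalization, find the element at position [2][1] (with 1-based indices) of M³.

Characteristic polynomial: s^3 + 3s^2 - 25s - 75 = (s - 5)(s + 3)(s + 5), so the eigenvalues are -5, -3, 5.
s=5: eigenvector (1, -4, 0).
s=-3: eigenvector (0, 1, 0).
s=-5: eigenvector (0, -2, 1).
P = [[1, 0, 0], [-4, 1, -2], [0, 0, 1]], D = diag(5, -3, -5), P⁻¹ = [[1, 0, 0], [4, 1, 2], [0, 0, 1]].
M³ = P·diag(125, -27, -125)·P⁻¹ = [[125, 0, 0], [-608, -27, 196], [0, 0, -125]].
The requested entry is -608.

-608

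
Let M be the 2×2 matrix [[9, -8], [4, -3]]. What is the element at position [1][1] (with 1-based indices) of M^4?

Characteristic polynomial: t^2 - 6t + 5 = (t - 5)(t - 1), so the eigenvalues are 1, 5.
t=1: eigenvector (-1, -1).
t=5: eigenvector (2, 1).
P = [[-1, 2], [-1, 1]], D = diag(1, 5), P⁻¹ = [[1, -2], [1, -1]].
M⁴ = P·diag(1, 625)·P⁻¹ = [[1249, -1248], [624, -623]].
The requested entry is 1249.

1249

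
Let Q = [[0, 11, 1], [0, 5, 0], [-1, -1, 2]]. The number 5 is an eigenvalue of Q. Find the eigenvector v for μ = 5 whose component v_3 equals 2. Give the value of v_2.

Q − 5I = [[-5, 11, 1], [0, 0, 0], [-1, -1, -3]].
Solving (Q − 5I)v = 0 gives the eigenspace spanned by (-4, -2, 2).
With v_3 = 2, v = (-4, -2, 2), so v_2 = -2.

-2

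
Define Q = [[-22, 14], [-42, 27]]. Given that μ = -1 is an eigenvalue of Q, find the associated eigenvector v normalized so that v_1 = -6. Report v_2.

-9

Q + 1I = [[-21, 14], [-42, 28]].
Solving (Q + 1I)v = 0 gives the eigenspace spanned by (-6, -9).
With v_1 = -6, v = (-6, -9), so v_2 = -9.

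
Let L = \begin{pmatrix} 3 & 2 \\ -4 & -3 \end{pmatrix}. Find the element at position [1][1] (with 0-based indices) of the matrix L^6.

1

Characteristic polynomial: r^2 - 1 = (r - 1)(r + 1), so the eigenvalues are -1, 1.
r=-1: eigenvector (1, -2).
r=1: eigenvector (1, -1).
P = [[1, 1], [-2, -1]], D = diag(-1, 1), P⁻¹ = [[-1, -1], [2, 1]].
L⁶ = P·diag(1, 1)·P⁻¹ = [[1, 0], [0, 1]].
The requested entry is 1.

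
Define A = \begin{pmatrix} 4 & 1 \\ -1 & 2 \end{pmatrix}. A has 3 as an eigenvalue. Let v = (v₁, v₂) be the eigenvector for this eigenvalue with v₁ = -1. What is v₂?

1

A − 3I = [[1, 1], [-1, -1]].
Solving (A − 3I)v = 0 gives the eigenspace spanned by (-1, 1).
With v₁ = -1, v = (-1, 1), so v₂ = 1.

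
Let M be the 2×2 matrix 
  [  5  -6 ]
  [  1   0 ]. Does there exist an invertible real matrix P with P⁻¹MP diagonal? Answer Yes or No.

Characteristic polynomial: p(μ) = μ^2 - 5μ + 6 = (μ - 3)(μ - 2).
All 2 eigenvalues are distinct, so M is diagonalizable.

Yes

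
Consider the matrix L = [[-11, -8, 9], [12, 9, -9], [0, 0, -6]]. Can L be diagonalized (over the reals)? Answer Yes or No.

Yes

Characteristic polynomial: p(s) = s^3 + 8s^2 + 9s - 18 = (s - 1)(s + 3)(s + 6).
All 3 eigenvalues are distinct, so L is diagonalizable.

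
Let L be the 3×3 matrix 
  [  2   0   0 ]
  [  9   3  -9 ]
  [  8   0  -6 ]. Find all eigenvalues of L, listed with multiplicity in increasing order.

Characteristic polynomial: p(μ) = μ^3 + μ^2 - 24μ + 36 = (μ - 3)(μ - 2)(μ + 6).
Roots (with multiplicity): -6, 2, 3.

-6, 2, 3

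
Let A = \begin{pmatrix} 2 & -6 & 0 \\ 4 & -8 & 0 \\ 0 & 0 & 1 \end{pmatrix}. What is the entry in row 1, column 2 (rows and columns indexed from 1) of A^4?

Characteristic polynomial: s^3 + 5s^2 + 2s - 8 = (s - 1)(s + 2)(s + 4), so the eigenvalues are -4, -2, 1.
s=-2: eigenvector (3, 2, 0).
s=-4: eigenvector (1, 1, 0).
s=1: eigenvector (0, 0, 1).
P = [[3, 1, 0], [2, 1, 0], [0, 0, 1]], D = diag(-2, -4, 1), P⁻¹ = [[1, -1, 0], [-2, 3, 0], [0, 0, 1]].
A⁴ = P·diag(16, 256, 1)·P⁻¹ = [[-464, 720, 0], [-480, 736, 0], [0, 0, 1]].
The requested entry is 720.

720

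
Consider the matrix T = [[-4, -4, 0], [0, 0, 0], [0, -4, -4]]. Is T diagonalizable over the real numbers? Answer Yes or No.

Characteristic polynomial: p(s) = s^3 + 8s^2 + 16s = s(s + 4)^2.
s = -4 has algebraic multiplicity 2; rank(T + 4I) = 1, so geometric multiplicity = 2.
Every eigenvalue has geometric = algebraic multiplicity, so T is diagonalizable.

Yes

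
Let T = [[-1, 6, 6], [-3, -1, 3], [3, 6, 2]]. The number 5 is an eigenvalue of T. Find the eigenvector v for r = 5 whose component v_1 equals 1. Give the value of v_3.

T − 5I = [[-6, 6, 6], [-3, -6, 3], [3, 6, -3]].
Solving (T − 5I)v = 0 gives the eigenspace spanned by (1, 0, 1).
With v_1 = 1, v = (1, 0, 1), so v_3 = 1.

1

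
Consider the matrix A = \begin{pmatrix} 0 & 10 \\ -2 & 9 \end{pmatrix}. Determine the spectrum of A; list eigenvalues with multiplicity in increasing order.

4, 5

Characteristic polynomial: p(r) = r^2 - 9r + 20 = (r - 5)(r - 4).
Roots (with multiplicity): 4, 5.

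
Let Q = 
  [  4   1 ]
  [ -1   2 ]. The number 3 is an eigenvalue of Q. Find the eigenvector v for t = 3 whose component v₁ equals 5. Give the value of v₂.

Q − 3I = [[1, 1], [-1, -1]].
Solving (Q − 3I)v = 0 gives the eigenspace spanned by (5, -5).
With v₁ = 5, v = (5, -5), so v₂ = -5.

-5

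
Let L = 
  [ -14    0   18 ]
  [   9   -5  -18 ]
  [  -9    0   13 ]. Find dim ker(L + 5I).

2

L + 5I = [[-9, 0, 18], [9, 0, -18], [-9, 0, 18]].
This matrix has rank 1, so its null space has dimension 3 − 1 = 2.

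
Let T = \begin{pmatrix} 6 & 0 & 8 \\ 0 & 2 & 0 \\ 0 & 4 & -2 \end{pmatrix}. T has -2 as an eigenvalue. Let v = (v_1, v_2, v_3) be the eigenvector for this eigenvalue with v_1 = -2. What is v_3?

T + 2I = [[8, 0, 8], [0, 4, 0], [0, 4, 0]].
Solving (T + 2I)v = 0 gives the eigenspace spanned by (-2, 0, 2).
With v_1 = -2, v = (-2, 0, 2), so v_3 = 2.

2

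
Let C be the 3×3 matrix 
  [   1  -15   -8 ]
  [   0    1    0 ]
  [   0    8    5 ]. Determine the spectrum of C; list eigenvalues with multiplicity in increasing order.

1, 1, 5

Characteristic polynomial: p(s) = s^3 - 7s^2 + 11s - 5 = (s - 5)(s - 1)^2.
Roots (with multiplicity): 1, 1, 5.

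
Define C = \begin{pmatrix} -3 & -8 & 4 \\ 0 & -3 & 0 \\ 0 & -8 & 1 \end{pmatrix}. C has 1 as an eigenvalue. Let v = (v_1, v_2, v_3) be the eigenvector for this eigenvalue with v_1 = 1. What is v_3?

1

C − 1I = [[-4, -8, 4], [0, -4, 0], [0, -8, 0]].
Solving (C − 1I)v = 0 gives the eigenspace spanned by (1, 0, 1).
With v_1 = 1, v = (1, 0, 1), so v_3 = 1.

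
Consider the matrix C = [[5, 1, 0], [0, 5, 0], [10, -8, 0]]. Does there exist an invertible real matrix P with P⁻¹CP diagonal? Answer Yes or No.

Characteristic polynomial: p(t) = t^3 - 10t^2 + 25t = t(t - 5)^2.
t = 5 has algebraic multiplicity 2; rank(C − 5I) = 2, so geometric multiplicity = 1.
Geometric multiplicity < algebraic multiplicity, so C is not diagonalizable.

No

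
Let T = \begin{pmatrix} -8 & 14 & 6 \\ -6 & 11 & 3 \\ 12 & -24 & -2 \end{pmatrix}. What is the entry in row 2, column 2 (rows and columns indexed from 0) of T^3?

-8

Characteristic polynomial: s^3 - s^2 - 10s - 8 = (s - 4)(s + 1)(s + 2), so the eigenvalues are -2, -1, 4.
s=-1: eigenvector (2, 1, 0).
s=4: eigenvector (1, 0, 2).
s=-2: eigenvector (-6, -3, 1).
P = [[2, 1, -6], [1, 0, -3], [0, 2, 1]], D = diag(-1, 4, -2), P⁻¹ = [[-6, 13, 3], [1, -2, 0], [-2, 4, 1]].
T³ = P·diag(-1, 64, -8)·P⁻¹ = [[-20, 38, 42], [-42, 83, 21], [144, -288, -8]].
The requested entry is -8.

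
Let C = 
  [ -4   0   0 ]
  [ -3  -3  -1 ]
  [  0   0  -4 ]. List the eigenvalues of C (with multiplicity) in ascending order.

Characteristic polynomial: p(t) = t^3 + 11t^2 + 40t + 48 = (t + 3)(t + 4)^2.
Roots (with multiplicity): -4, -4, -3.

-4, -4, -3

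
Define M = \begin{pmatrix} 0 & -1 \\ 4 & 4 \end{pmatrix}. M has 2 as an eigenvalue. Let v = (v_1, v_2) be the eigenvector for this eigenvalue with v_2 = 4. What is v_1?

-2

M − 2I = [[-2, -1], [4, 2]].
Solving (M − 2I)v = 0 gives the eigenspace spanned by (-2, 4).
With v_2 = 4, v = (-2, 4), so v_1 = -2.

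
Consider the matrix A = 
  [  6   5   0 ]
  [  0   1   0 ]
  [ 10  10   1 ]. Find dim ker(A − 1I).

2

A − 1I = [[5, 5, 0], [0, 0, 0], [10, 10, 0]].
This matrix has rank 1, so its null space has dimension 3 − 1 = 2.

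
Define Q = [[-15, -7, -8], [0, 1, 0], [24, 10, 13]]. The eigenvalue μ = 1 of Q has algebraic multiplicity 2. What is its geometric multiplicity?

Q − 1I = [[-16, -7, -8], [0, 0, 0], [24, 10, 12]].
This matrix has rank 2, so its null space has dimension 3 − 2 = 1.

1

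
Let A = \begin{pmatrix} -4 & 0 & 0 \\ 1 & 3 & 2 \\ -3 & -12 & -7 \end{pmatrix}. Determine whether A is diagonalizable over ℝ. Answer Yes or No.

Characteristic polynomial: p(s) = s^3 + 8s^2 + 19s + 12 = (s + 1)(s + 3)(s + 4).
All 3 eigenvalues are distinct, so A is diagonalizable.

Yes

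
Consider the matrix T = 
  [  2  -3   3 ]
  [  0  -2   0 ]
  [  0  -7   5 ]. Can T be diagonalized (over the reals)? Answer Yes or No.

Characteristic polynomial: p(r) = r^3 - 5r^2 - 4r + 20 = (r - 5)(r - 2)(r + 2).
All 3 eigenvalues are distinct, so T is diagonalizable.

Yes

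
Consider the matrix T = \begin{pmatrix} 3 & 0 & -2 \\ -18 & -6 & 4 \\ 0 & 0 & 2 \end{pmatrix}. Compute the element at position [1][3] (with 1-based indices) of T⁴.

Characteristic polynomial: s^3 + s^2 - 24s + 36 = (s - 3)(s - 2)(s + 6), so the eigenvalues are -6, 2, 3.
s=3: eigenvector (1, -2, 0).
s=-6: eigenvector (0, 1, 0).
s=2: eigenvector (2, -4, 1).
P = [[1, 0, 2], [-2, 1, -4], [0, 0, 1]], D = diag(3, -6, 2), P⁻¹ = [[1, 0, -2], [2, 1, 0], [0, 0, 1]].
T⁴ = P·diag(81, 1296, 16)·P⁻¹ = [[81, 0, -130], [2430, 1296, 260], [0, 0, 16]].
The requested entry is -130.

-130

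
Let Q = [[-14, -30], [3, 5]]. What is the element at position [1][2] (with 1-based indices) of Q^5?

-63030

Characteristic polynomial: s^2 + 9s + 20 = (s + 4)(s + 5), so the eigenvalues are -5, -4.
s=-5: eigenvector (10, -3).
s=-4: eigenvector (-3, 1).
P = [[10, -3], [-3, 1]], D = diag(-5, -4), P⁻¹ = [[1, 3], [3, 10]].
Q⁵ = P·diag(-3125, -1024)·P⁻¹ = [[-22034, -63030], [6303, 17885]].
The requested entry is -63030.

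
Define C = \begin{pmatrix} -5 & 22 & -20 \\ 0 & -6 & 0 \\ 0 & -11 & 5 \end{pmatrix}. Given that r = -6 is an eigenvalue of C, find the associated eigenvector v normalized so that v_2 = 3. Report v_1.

C + 6I = [[1, 22, -20], [0, 0, 0], [0, -11, 11]].
Solving (C + 6I)v = 0 gives the eigenspace spanned by (-6, 3, 3).
With v_2 = 3, v = (-6, 3, 3), so v_1 = -6.

-6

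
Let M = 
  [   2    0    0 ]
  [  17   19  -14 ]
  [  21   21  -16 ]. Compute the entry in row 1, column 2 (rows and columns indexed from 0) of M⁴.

-1218

Characteristic polynomial: λ^3 - 5λ^2 - 4λ + 20 = (λ - 5)(λ - 2)(λ + 2), so the eigenvalues are -2, 2, 5.
λ=2: eigenvector (1, -1, 0).
λ=5: eigenvector (0, 1, 1).
λ=-2: eigenvector (0, 2, 3).
P = [[1, 0, 0], [-1, 1, 2], [0, 1, 3]], D = diag(2, 5, -2), P⁻¹ = [[1, 0, 0], [3, 3, -2], [-1, -1, 1]].
M⁴ = P·diag(16, 625, 16)·P⁻¹ = [[16, 0, 0], [1827, 1843, -1218], [1827, 1827, -1202]].
The requested entry is -1218.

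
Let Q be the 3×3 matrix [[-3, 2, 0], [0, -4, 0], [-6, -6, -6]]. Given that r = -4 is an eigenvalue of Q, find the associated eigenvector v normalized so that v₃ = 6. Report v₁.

-4

Q + 4I = [[1, 2, 0], [0, 0, 0], [-6, -6, -2]].
Solving (Q + 4I)v = 0 gives the eigenspace spanned by (-4, 2, 6).
With v₃ = 6, v = (-4, 2, 6), so v₁ = -4.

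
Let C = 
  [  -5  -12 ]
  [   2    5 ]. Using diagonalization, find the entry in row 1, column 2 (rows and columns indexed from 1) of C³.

Characteristic polynomial: r^2 - 1 = (r - 1)(r + 1), so the eigenvalues are -1, 1.
r=-1: eigenvector (-3, 1).
r=1: eigenvector (-2, 1).
P = [[-3, -2], [1, 1]], D = diag(-1, 1), P⁻¹ = [[-1, -2], [1, 3]].
C³ = P·diag(-1, 1)·P⁻¹ = [[-5, -12], [2, 5]].
The requested entry is -12.

-12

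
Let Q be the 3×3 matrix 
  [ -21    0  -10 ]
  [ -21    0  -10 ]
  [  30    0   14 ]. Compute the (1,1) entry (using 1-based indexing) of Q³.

-861

Characteristic polynomial: r^3 + 7r^2 + 6r = r(r + 1)(r + 6), so the eigenvalues are -6, -1, 0.
r=-1: eigenvector (1, 1, -2).
r=0: eigenvector (0, 1, 0).
r=-6: eigenvector (2, 2, -3).
P = [[1, 0, 2], [1, 1, 2], [-2, 0, -3]], D = diag(-1, 0, -6), P⁻¹ = [[-3, 0, -2], [-1, 1, 0], [2, 0, 1]].
Q³ = P·diag(-1, 0, -216)·P⁻¹ = [[-861, 0, -430], [-861, 0, -430], [1290, 0, 644]].
The requested entry is -861.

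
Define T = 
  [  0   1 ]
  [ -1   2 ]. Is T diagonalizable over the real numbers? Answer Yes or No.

No

Characteristic polynomial: p(μ) = μ^2 - 2μ + 1 = (μ - 1)^2.
μ = 1 has algebraic multiplicity 2; rank(T − 1I) = 1, so geometric multiplicity = 1.
Geometric multiplicity < algebraic multiplicity, so T is not diagonalizable.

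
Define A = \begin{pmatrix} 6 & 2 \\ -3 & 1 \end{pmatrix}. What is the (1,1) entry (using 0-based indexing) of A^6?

-6005

Characteristic polynomial: t^2 - 7t + 12 = (t - 4)(t - 3), so the eigenvalues are 3, 4.
t=4: eigenvector (1, -1).
t=3: eigenvector (-2, 3).
P = [[1, -2], [-1, 3]], D = diag(4, 3), P⁻¹ = [[3, 2], [1, 1]].
A⁶ = P·diag(4096, 729)·P⁻¹ = [[10830, 6734], [-10101, -6005]].
The requested entry is -6005.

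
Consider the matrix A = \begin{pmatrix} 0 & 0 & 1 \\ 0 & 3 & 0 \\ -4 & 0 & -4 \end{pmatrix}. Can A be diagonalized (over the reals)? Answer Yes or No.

Characteristic polynomial: p(μ) = μ^3 + μ^2 - 8μ - 12 = (μ - 3)(μ + 2)^2.
μ = -2 has algebraic multiplicity 2; rank(A + 2I) = 2, so geometric multiplicity = 1.
Geometric multiplicity < algebraic multiplicity, so A is not diagonalizable.

No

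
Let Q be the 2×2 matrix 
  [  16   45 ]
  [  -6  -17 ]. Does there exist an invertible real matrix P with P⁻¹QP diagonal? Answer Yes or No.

Characteristic polynomial: p(μ) = μ^2 + μ - 2 = (μ - 1)(μ + 2).
All 2 eigenvalues are distinct, so Q is diagonalizable.

Yes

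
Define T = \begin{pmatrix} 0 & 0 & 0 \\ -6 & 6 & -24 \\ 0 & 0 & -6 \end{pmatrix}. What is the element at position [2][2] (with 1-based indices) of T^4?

Characteristic polynomial: μ^3 - 36μ = μ(μ - 6)(μ + 6), so the eigenvalues are -6, 0, 6.
μ=-6: eigenvector (0, 2, 1).
μ=6: eigenvector (0, 1, 0).
μ=0: eigenvector (1, 1, 0).
P = [[0, 0, 1], [2, 1, 1], [1, 0, 0]], D = diag(-6, 6, 0), P⁻¹ = [[0, 0, 1], [-1, 1, -2], [1, 0, 0]].
T⁴ = P·diag(1296, 1296, 0)·P⁻¹ = [[0, 0, 0], [-1296, 1296, 0], [0, 0, 1296]].
The requested entry is 1296.

1296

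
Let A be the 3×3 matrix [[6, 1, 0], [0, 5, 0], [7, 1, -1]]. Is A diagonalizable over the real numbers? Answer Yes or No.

Yes

Characteristic polynomial: p(r) = r^3 - 10r^2 + 19r + 30 = (r - 6)(r - 5)(r + 1).
All 3 eigenvalues are distinct, so A is diagonalizable.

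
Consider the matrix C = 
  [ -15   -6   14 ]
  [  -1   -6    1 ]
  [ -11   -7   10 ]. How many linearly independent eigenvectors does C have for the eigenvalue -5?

1

C + 5I = [[-10, -6, 14], [-1, -1, 1], [-11, -7, 15]].
This matrix has rank 2, so its null space has dimension 3 − 2 = 1.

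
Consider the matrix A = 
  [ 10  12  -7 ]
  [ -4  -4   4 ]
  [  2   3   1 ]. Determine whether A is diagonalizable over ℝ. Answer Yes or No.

Characteristic polynomial: p(r) = r^3 - 7r^2 + 16r - 12 = (r - 3)(r - 2)^2.
r = 2 has algebraic multiplicity 2; rank(A − 2I) = 2, so geometric multiplicity = 1.
Geometric multiplicity < algebraic multiplicity, so A is not diagonalizable.

No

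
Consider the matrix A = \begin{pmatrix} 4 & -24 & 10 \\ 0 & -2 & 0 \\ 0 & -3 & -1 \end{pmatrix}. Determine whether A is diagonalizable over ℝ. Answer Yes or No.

Characteristic polynomial: p(t) = t^3 - t^2 - 10t - 8 = (t - 4)(t + 1)(t + 2).
All 3 eigenvalues are distinct, so A is diagonalizable.

Yes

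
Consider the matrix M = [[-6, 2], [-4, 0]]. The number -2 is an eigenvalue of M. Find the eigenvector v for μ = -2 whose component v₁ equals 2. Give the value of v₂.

M + 2I = [[-4, 2], [-4, 2]].
Solving (M + 2I)v = 0 gives the eigenspace spanned by (2, 4).
With v₁ = 2, v = (2, 4), so v₂ = 4.

4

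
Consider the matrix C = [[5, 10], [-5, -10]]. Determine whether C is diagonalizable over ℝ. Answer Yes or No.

Characteristic polynomial: p(s) = s^2 + 5s = s(s + 5).
All 2 eigenvalues are distinct, so C is diagonalizable.

Yes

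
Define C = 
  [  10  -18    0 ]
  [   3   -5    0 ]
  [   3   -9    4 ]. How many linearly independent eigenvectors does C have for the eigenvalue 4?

2

C − 4I = [[6, -18, 0], [3, -9, 0], [3, -9, 0]].
This matrix has rank 1, so its null space has dimension 3 − 1 = 2.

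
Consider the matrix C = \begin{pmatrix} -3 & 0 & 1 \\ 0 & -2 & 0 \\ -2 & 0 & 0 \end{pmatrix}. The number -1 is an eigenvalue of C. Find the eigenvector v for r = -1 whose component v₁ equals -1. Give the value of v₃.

C + 1I = [[-2, 0, 1], [0, -1, 0], [-2, 0, 1]].
Solving (C + 1I)v = 0 gives the eigenspace spanned by (-1, 0, -2).
With v₁ = -1, v = (-1, 0, -2), so v₃ = -2.

-2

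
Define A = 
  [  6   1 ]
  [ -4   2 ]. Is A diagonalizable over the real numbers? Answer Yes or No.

Characteristic polynomial: p(s) = s^2 - 8s + 16 = (s - 4)^2.
s = 4 has algebraic multiplicity 2; rank(A − 4I) = 1, so geometric multiplicity = 1.
Geometric multiplicity < algebraic multiplicity, so A is not diagonalizable.

No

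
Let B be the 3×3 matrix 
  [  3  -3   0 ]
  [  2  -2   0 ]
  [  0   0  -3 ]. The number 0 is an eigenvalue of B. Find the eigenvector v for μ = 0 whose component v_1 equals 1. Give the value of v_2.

1

B = [[3, -3, 0], [2, -2, 0], [0, 0, -3]].
Solving (B)v = 0 gives the eigenspace spanned by (1, 1, 0).
With v_1 = 1, v = (1, 1, 0), so v_2 = 1.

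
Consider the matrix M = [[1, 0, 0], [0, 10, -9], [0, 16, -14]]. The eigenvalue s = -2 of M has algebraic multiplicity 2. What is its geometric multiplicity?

M + 2I = [[3, 0, 0], [0, 12, -9], [0, 16, -12]].
This matrix has rank 2, so its null space has dimension 3 − 2 = 1.

1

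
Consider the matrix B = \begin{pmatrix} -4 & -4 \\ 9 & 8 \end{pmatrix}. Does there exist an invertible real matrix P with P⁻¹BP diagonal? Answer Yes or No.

Characteristic polynomial: p(μ) = μ^2 - 4μ + 4 = (μ - 2)^2.
μ = 2 has algebraic multiplicity 2; rank(B − 2I) = 1, so geometric multiplicity = 1.
Geometric multiplicity < algebraic multiplicity, so B is not diagonalizable.

No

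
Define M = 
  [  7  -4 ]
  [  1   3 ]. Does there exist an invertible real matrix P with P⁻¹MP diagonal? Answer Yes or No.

No

Characteristic polynomial: p(s) = s^2 - 10s + 25 = (s - 5)^2.
s = 5 has algebraic multiplicity 2; rank(M − 5I) = 1, so geometric multiplicity = 1.
Geometric multiplicity < algebraic multiplicity, so M is not diagonalizable.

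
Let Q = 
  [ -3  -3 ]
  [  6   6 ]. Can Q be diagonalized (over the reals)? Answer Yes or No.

Characteristic polynomial: p(r) = r^2 - 3r = r(r - 3).
All 2 eigenvalues are distinct, so Q is diagonalizable.

Yes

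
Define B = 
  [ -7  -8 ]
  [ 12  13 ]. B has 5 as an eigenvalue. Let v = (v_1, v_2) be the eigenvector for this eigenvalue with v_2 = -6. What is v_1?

B − 5I = [[-12, -8], [12, 8]].
Solving (B − 5I)v = 0 gives the eigenspace spanned by (4, -6).
With v_2 = -6, v = (4, -6), so v_1 = 4.

4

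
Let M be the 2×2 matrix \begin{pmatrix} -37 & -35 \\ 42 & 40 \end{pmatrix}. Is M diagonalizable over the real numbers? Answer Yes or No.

Characteristic polynomial: p(t) = t^2 - 3t - 10 = (t - 5)(t + 2).
All 2 eigenvalues are distinct, so M is diagonalizable.

Yes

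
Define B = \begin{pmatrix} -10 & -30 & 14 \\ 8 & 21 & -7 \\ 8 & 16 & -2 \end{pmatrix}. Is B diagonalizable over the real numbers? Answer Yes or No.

Yes

Characteristic polynomial: p(λ) = λ^3 - 9λ^2 + 8λ + 60 = (λ - 6)(λ - 5)(λ + 2).
All 3 eigenvalues are distinct, so B is diagonalizable.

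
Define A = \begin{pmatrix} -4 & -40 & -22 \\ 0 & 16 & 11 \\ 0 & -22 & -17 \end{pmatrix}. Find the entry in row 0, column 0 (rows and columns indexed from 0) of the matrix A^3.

Characteristic polynomial: r^3 + 5r^2 - 26r - 120 = (r - 5)(r + 4)(r + 6), so the eigenvalues are -6, -4, 5.
r=-4: eigenvector (1, 0, 0).
r=5: eigenvector (-2, 1, -1).
r=-6: eigenvector (2, -1, 2).
P = [[1, -2, 2], [0, 1, -1], [0, -1, 2]], D = diag(-4, 5, -6), P⁻¹ = [[1, 2, 0], [0, 2, 1], [0, 1, 1]].
A³ = P·diag(-64, 125, -216)·P⁻¹ = [[-64, -1060, -682], [0, 466, 341], [0, -682, -557]].
The requested entry is -64.

-64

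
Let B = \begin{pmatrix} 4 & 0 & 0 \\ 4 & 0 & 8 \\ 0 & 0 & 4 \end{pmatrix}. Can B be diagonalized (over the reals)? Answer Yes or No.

Yes

Characteristic polynomial: p(r) = r^3 - 8r^2 + 16r = r(r - 4)^2.
r = 4 has algebraic multiplicity 2; rank(B − 4I) = 1, so geometric multiplicity = 2.
Every eigenvalue has geometric = algebraic multiplicity, so B is diagonalizable.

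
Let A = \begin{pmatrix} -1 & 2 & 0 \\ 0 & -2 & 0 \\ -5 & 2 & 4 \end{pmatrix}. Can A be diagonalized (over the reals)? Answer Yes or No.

Characteristic polynomial: p(r) = r^3 - r^2 - 10r - 8 = (r - 4)(r + 1)(r + 2).
All 3 eigenvalues are distinct, so A is diagonalizable.

Yes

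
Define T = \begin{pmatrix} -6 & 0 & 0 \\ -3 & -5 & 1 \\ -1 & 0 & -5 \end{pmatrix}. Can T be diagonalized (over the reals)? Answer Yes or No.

Characteristic polynomial: p(μ) = μ^3 + 16μ^2 + 85μ + 150 = (μ + 5)^2(μ + 6).
μ = -5 has algebraic multiplicity 2; rank(T + 5I) = 2, so geometric multiplicity = 1.
Geometric multiplicity < algebraic multiplicity, so T is not diagonalizable.

No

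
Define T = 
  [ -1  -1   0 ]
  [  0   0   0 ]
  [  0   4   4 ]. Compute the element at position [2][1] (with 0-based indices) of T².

16

Characteristic polynomial: s^3 - 3s^2 - 4s = s(s - 4)(s + 1), so the eigenvalues are -1, 0, 4.
s=-1: eigenvector (1, 0, 0).
s=0: eigenvector (-1, 1, -1).
s=4: eigenvector (0, 0, 1).
P = [[1, -1, 0], [0, 1, 0], [0, -1, 1]], D = diag(-1, 0, 4), P⁻¹ = [[1, 1, 0], [0, 1, 0], [0, 1, 1]].
T² = P·diag(1, 0, 16)·P⁻¹ = [[1, 1, 0], [0, 0, 0], [0, 16, 16]].
The requested entry is 16.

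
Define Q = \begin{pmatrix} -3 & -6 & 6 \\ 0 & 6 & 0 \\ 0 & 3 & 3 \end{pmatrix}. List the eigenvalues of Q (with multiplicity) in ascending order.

-3, 3, 6

Characteristic polynomial: p(λ) = λ^3 - 6λ^2 - 9λ + 54 = (λ - 6)(λ - 3)(λ + 3).
Roots (with multiplicity): -3, 3, 6.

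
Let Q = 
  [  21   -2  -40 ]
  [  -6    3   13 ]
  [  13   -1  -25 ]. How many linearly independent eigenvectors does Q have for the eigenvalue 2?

1

Q − 2I = [[19, -2, -40], [-6, 1, 13], [13, -1, -27]].
This matrix has rank 2, so its null space has dimension 3 − 2 = 1.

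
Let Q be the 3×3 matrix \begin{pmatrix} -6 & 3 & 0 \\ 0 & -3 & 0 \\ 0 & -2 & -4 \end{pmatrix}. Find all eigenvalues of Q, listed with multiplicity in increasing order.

Characteristic polynomial: p(t) = t^3 + 13t^2 + 54t + 72 = (t + 3)(t + 4)(t + 6).
Roots (with multiplicity): -6, -4, -3.

-6, -4, -3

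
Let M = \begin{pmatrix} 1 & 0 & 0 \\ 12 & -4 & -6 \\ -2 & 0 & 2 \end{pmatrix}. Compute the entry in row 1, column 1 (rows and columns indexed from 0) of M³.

Characteristic polynomial: μ^3 + μ^2 - 10μ + 8 = (μ - 2)(μ - 1)(μ + 4), so the eigenvalues are -4, 1, 2.
μ=1: eigenvector (1, 0, 2).
μ=-4: eigenvector (0, 1, 0).
μ=2: eigenvector (0, -1, 1).
P = [[1, 0, 0], [0, 1, -1], [2, 0, 1]], D = diag(1, -4, 2), P⁻¹ = [[1, 0, 0], [-2, 1, 1], [-2, 0, 1]].
M³ = P·diag(1, -64, 8)·P⁻¹ = [[1, 0, 0], [144, -64, -72], [-14, 0, 8]].
The requested entry is -64.

-64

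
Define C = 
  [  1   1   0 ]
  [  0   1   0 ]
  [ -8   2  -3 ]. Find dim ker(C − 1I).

C − 1I = [[0, 1, 0], [0, 0, 0], [-8, 2, -4]].
This matrix has rank 2, so its null space has dimension 3 − 2 = 1.

1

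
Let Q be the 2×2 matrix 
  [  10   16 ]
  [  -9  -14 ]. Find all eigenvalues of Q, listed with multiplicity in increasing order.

Characteristic polynomial: p(s) = s^2 + 4s + 4 = (s + 2)^2.
Roots (with multiplicity): -2, -2.

-2, -2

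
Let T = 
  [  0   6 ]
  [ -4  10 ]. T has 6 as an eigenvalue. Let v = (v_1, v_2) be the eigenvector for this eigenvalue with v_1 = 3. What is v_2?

3

T − 6I = [[-6, 6], [-4, 4]].
Solving (T − 6I)v = 0 gives the eigenspace spanned by (3, 3).
With v_1 = 3, v = (3, 3), so v_2 = 3.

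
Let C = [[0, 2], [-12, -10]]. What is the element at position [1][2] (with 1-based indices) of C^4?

-1040

Characteristic polynomial: s^2 + 10s + 24 = (s + 4)(s + 6), so the eigenvalues are -6, -4.
s=-6: eigenvector (1, -3).
s=-4: eigenvector (1, -2).
P = [[1, 1], [-3, -2]], D = diag(-6, -4), P⁻¹ = [[-2, -1], [3, 1]].
C⁴ = P·diag(1296, 256)·P⁻¹ = [[-1824, -1040], [6240, 3376]].
The requested entry is -1040.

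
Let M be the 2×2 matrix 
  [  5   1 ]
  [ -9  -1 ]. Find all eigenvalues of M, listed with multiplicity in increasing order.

2, 2

Characteristic polynomial: p(s) = s^2 - 4s + 4 = (s - 2)^2.
Roots (with multiplicity): 2, 2.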